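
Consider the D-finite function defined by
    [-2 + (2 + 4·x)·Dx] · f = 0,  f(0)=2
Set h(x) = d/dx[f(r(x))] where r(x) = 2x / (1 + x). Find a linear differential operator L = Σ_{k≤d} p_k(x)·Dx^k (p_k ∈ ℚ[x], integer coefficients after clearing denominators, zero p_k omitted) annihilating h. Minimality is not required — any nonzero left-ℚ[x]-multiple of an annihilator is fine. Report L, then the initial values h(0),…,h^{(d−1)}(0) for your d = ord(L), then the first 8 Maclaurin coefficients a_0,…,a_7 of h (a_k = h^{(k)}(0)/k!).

f: a_k = 2, 2, -1, 1, -5/4, 7/4, -21/8, 33/8, …
h₀=f(r): pull back L_f along r ⇒ L₀.
h₀' ⇒ L via d/dx closure of L₀.
L = (-4 - 10·x) + (-1 - 6·x - 5·x^2)·Dx  (order 1).
h: a_k = 4, -16, 60, -240, 1020, -4512, 20468, -94400, …
ICs: h(0) = 4.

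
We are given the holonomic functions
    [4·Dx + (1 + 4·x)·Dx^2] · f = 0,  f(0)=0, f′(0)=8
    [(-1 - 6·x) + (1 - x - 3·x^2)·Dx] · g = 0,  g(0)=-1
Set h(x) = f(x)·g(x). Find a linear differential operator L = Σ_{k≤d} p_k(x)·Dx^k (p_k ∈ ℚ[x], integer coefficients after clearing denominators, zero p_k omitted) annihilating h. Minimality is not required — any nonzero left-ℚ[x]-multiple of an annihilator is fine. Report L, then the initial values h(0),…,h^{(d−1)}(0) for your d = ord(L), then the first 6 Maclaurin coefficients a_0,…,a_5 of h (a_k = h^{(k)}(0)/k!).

L = (10 + 48·x) + (-2 + 24·x + 60·x^2)·Dx + (-1 - 3·x + 7·x^2 + 12·x^3)·Dx^2  (order 2).
h: a_k = 0, -8, 8, -176/3, 280/3, -7384/15, …
ICs: h(0) = 0, h′(0) = -8.

f: a_k = 0, 8, -16, 128/3, -128, 2048/5, …
g: a_k = -1, -1, -4, -7, -19, -40, …
Product ⇒ symmetric product L₀, ord ≤ 2.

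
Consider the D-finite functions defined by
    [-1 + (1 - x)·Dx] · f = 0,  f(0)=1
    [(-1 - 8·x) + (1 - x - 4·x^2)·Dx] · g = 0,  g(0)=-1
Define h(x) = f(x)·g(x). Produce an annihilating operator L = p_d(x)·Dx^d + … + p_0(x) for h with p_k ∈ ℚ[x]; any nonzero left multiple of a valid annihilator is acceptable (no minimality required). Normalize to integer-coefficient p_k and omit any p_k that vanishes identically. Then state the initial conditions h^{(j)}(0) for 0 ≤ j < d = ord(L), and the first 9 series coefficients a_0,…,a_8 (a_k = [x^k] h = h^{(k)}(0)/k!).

L = (-2 - 6·x + 12·x^2) + (1 - 2·x - 3·x^2 + 4·x^3)·Dx  (order 1).
h: a_k = -1, -2, -7, -16, -45, -110, -291, -732, -1897, …
ICs: h(0) = -1.

f: a_k = 1, 1, 1, 1, 1, 1, 1, 1, 1, …
g: a_k = -1, -1, -5, -9, -29, -65, -181, -441, -1165, …
Sym-product of L_f,L_g gives L₀ (≤ ord 1).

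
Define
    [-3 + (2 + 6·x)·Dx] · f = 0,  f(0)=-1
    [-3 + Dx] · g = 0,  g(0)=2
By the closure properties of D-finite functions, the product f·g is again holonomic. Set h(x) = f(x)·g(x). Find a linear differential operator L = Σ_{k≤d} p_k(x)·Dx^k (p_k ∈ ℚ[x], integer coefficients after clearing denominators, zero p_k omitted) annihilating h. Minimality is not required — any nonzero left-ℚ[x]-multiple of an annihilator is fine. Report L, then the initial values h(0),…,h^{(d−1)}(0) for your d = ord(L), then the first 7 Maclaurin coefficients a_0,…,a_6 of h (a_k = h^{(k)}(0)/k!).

f: a_k = -1, -3/2, 9/8, -27/16, 405/128, -1701/256, 15309/1024, …
g: a_k = 2, 6, 9, 9, 27/4, 81/20, 81/40, …
Product ⇒ symmetric product L₀, ord ≤ 1.
L = (-9 - 18·x) + (2 + 6·x)·Dx  (order 1).
h: a_k = -2, -9, -63/4, -153/8, -891/64, -8667/640, 7209/2560, …
ICs: h(0) = -2.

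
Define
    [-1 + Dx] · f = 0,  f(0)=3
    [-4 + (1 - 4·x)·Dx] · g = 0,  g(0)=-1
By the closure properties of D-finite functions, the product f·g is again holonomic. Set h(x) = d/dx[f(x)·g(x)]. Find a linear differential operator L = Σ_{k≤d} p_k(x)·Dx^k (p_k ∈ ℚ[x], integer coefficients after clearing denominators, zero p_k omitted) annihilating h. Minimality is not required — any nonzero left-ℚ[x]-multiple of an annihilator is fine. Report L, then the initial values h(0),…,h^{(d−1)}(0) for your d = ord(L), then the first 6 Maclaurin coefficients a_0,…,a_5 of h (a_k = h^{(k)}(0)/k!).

f: a_k = 3, 3, 3/2, 1/2, 1/8, 1/40, …
g: a_k = -1, -4, -16, -64, -256, -1024, …
h₀=f·g: eliminate ⇒ L₀, order ≤ 1·1.
h₀' ⇒ L via d/dx closure of L₀.
L = (41 - 40·x + 16·x^2) + (-5 + 24·x - 16·x^2)·Dx  (order 1).
h: a_k = -15, -123, -1479/2, -7889/2, -157781/8, -757349/8, …
ICs: h(0) = -15.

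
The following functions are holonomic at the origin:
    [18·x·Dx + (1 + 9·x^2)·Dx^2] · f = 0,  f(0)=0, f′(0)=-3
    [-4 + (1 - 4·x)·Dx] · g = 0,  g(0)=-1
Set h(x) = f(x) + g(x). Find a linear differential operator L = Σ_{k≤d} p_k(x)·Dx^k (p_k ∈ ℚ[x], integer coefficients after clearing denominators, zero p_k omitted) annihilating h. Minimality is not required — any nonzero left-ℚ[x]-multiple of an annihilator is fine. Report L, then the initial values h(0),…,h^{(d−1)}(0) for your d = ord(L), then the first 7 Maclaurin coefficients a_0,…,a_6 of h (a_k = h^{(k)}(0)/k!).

f: a_k = 0, -3, 0, 9, 0, -243/5, 0, …
g: a_k = -1, -4, -16, -64, -256, -1024, -4096, …
f+g: L₀ = lclm(L_f,L_g), ord ≤ 2+1.
L = (72 - 1152·x - 1944·x^2)·Dx + (-57 + 72·x - 765·x^2 - 1944·x^3)·Dx^2 + (4 - 7·x - 63·x^3 - 324·x^4)·Dx^3  (order 3).
h: a_k = -1, -7, -16, -55, -256, -5363/5, -4096, …
ICs: h(0) = -1, h′(0) = -7, h′′(0) = -32.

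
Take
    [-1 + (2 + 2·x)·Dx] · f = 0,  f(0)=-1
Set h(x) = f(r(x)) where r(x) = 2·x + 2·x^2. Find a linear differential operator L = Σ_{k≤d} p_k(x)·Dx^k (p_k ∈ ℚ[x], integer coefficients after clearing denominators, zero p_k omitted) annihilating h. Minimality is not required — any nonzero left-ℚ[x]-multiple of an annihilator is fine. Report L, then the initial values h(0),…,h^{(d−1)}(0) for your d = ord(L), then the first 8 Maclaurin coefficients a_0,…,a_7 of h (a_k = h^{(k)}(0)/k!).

f: a_k = -1, -1/2, 1/8, -1/16, 5/128, -7/256, 21/1024, -33/2048, …
h₀=f(r): pull back L_f along r ⇒ L₀.
L = (-1 - 2·x) + (1 + 2·x + 2·x^2)·Dx  (order 1).
h: a_k = -1, -1, -1/2, 1/2, -3/8, 1/8, 3/16, -7/16, …
ICs: h(0) = -1.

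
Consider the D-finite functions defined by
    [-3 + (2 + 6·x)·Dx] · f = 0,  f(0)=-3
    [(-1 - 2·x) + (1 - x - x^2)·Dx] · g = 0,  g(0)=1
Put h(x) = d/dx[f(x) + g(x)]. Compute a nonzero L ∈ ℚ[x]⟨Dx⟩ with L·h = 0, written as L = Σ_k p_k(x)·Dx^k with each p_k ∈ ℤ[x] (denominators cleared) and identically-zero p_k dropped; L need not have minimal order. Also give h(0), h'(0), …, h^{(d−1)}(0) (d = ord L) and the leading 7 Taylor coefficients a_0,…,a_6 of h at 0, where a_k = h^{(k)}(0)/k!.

L = (-216 - 666·x - 972·x^2 - 468·x^3 - 270·x^4) + (-45 - 624·x - 2079·x^2 - 2688·x^3 - 1737·x^4 - 810·x^5)·Dx + (22 + 122·x + 146·x^2 - 162·x^3 - 426·x^4 - 474·x^5 - 180·x^6)·Dx^2  (order 2).
h: a_k = -7/2, 43/4, -99/16, 1855/32, -15275/256, 177717/512, -1214535/2048, …
ICs: h(0) = -7/2, h′(0) = 43/4.

f: a_k = -3, -9/2, 27/8, -81/16, 1215/128, -5103/256, 45927/1024, …
g: a_k = 1, 1, 2, 3, 5, 8, 13, …
L₀ := lclm(L_f,L_g); ord L₀ ≤ 1+1.
Differentiate: ansatz ord ≤ ord L₀ ⇒ L.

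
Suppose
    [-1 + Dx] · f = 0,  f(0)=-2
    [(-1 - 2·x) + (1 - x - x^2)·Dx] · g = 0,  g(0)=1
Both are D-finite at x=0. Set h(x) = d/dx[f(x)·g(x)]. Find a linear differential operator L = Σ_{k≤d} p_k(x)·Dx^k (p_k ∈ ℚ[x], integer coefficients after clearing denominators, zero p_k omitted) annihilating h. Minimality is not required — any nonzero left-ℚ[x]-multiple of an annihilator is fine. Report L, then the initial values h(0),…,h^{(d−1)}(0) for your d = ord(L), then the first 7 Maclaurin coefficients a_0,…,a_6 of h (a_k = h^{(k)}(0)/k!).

f: a_k = -2, -2, -1, -1/3, -1/12, -1/60, -1/360, …
g: a_k = 1, 1, 2, 3, 5, 8, 13, …
Sym-product of L_f,L_g gives L₀ (≤ ord 1).
h₀' ⇒ L via d/dx closure of L₀.
L = (7 + 6·x - x^2 - 2·x^3 + x^4) + (-2 + x + 4·x^2 - x^4)·Dx  (order 1).
h: a_k = -4, -14, -34, -221/3, -893/6, -17347/60, -98221/180, …
ICs: h(0) = -4.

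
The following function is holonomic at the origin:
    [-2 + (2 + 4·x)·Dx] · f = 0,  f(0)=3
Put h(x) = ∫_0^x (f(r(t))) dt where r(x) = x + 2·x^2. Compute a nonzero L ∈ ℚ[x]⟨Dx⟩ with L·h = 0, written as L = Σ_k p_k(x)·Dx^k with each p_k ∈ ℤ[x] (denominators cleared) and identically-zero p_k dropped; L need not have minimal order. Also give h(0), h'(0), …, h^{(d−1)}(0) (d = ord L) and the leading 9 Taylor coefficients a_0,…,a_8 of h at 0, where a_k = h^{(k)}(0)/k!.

f: a_k = 3, 3, -3/2, 3/2, -15/8, 21/8, -63/16, 99/16, -1287/128, …
f∘r: x↦r, Dx↦Dx/r' in L_f ⇒ L₀.
h=∫h₀ ⇒ L = L₀·Dx.
L = (-1 - 4·x)·Dx + (1 + 2·x + 4·x^2)·Dx^2  (order 2).
h: a_k = 0, 3, 3/2, 3/2, -9/8, 9/40, 15/16, -171/112, 63/128, …
ICs: h(0) = 0, h′(0) = 3.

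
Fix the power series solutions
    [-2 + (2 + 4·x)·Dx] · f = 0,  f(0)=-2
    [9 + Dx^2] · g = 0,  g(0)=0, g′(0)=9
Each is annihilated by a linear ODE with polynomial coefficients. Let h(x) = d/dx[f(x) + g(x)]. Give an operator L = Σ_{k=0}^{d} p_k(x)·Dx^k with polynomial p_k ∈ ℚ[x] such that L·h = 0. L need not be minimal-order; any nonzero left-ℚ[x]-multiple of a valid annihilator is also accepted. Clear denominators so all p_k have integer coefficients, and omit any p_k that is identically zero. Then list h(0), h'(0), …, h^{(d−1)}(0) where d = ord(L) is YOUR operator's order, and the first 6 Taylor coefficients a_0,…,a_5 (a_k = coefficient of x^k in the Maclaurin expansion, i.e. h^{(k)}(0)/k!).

f: a_k = -2, -2, 1, -1, 5/4, -7/4, …
g: a_k = 0, 9, 0, -27/2, 0, 243/40, …
Weyl lclm of L_f,L_g ⇒ L₀ (ord ≤ 3).
h₀' ⇒ L via d/dx closure of L₀.
L = (-18 - 27·x - 27·x^2) + (-9 - 45·x - 81·x^2 - 54·x^3)·Dx + (-2 - 3·x - 3·x^2)·Dx^2 + (-1 - 5·x - 9·x^2 - 6·x^3)·Dx^3  (order 3).
h: a_k = 7, 2, -87/2, 5, 173/8, 63/4, …
ICs: h(0) = 7, h′(0) = 2, h′′(0) = -87.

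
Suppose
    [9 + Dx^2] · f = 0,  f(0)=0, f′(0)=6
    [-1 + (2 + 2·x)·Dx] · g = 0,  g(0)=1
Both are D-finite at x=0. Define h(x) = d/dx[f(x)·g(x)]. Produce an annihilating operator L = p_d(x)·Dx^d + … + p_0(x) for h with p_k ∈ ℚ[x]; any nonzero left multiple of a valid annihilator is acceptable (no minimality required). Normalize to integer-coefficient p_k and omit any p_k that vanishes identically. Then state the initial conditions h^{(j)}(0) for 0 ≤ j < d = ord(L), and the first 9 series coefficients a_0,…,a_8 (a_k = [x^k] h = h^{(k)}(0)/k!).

f: a_k = 0, 6, 0, -9, 0, 81/20, 0, -243/280, 0, …
g: a_k = 1, 1/2, -1/8, 1/16, -5/128, 7/256, -21/1024, 33/2048, -429/32768, …
h₀=f·g: eliminate ⇒ L₀, order ≤ 2·1.
Derive L from L₀ (diff closure).
L = (551 + 1968·x + 2712·x^2 + 1728·x^3 + 432·x^4) + (-44 - 140·x - 144·x^2 - 48·x^3)·Dx + (52 + 200·x + 292·x^2 + 192·x^3 + 48·x^4)·Dx^2  (order 2).
h: a_k = 6, 6, -117/4, -33/2, 1581/64, 3123/320, -20529/2560, -2367/896, 850419/573440, …
ICs: h(0) = 6, h′(0) = 6.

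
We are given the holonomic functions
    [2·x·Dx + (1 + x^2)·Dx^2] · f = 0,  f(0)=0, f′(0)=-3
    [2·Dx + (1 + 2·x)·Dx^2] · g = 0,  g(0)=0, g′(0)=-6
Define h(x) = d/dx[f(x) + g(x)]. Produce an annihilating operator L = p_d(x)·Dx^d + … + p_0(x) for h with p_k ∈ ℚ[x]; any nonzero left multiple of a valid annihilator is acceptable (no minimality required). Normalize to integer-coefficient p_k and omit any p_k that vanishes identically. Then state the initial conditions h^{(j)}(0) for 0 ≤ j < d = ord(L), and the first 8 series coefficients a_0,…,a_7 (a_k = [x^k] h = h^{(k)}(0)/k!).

L = (-2 - 12·x + 6·x^2 + 4·x^3) + (-5 - 4·x - 9·x^2 + 12·x^3 + 8·x^4)·Dx + (-1 - x + 2·x^2 + x^3 + 3·x^4 + 2·x^5)·Dx^2  (order 2).
h: a_k = -9, 12, -21, 48, -99, 192, -381, 768, …
ICs: h(0) = -9, h′(0) = 12.

f: a_k = 0, -3, 0, 1, 0, -3/5, 0, 3/7, …
g: a_k = 0, -6, 6, -8, 12, -96/5, 32, -384/7, …
Sum ⇒ L₀ = lclm(L_f,L_g) in ℚ(x)⟨Dx⟩.
Differentiate: ansatz ord ≤ ord L₀ ⇒ L.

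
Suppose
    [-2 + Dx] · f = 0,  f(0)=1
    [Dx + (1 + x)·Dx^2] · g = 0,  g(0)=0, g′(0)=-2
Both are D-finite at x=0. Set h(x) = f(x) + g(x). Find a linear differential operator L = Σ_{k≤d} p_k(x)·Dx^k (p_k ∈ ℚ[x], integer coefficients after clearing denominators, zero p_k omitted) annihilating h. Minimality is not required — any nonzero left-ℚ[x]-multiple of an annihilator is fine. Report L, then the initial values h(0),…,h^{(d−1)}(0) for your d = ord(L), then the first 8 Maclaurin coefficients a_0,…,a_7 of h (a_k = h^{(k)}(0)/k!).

f: a_k = 1, 2, 2, 4/3, 2/3, 4/15, 4/45, 8/315, …
g: a_k = 0, -2, 1, -2/3, 1/2, -2/5, 1/3, -2/7, …
f+g: L₀ = lclm(L_f,L_g), ord ≤ 1+2.
L = (-8 - 4·x)·Dx + (-2 - 8·x - 4·x^2)·Dx^2 + (3 + 5·x + 2·x^2)·Dx^3  (order 3).
h: a_k = 1, 0, 3, 2/3, 7/6, -2/15, 19/45, -82/315, …
ICs: h(0) = 1, h′(0) = 0, h′′(0) = 6.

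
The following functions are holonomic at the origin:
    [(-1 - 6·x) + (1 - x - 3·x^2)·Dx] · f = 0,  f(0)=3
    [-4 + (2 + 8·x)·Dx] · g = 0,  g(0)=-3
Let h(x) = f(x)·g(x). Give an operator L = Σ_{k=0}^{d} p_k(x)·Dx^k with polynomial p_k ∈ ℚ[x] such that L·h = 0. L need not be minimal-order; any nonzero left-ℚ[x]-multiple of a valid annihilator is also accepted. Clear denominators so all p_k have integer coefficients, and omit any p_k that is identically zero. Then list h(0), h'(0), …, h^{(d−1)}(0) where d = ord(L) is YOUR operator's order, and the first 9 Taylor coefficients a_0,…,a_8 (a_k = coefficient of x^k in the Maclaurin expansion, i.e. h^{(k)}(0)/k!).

L = (3 + 8·x + 18·x^2) + (-1 - 3·x + 7·x^2 + 12·x^3)·Dx  (order 1).
h: a_k = -9, -27, -36, -153, -171, -882, -639, -5661, 144, …
ICs: h(0) = -9.

f: a_k = 3, 3, 12, 21, 57, 120, 291, 651, 1524, …
g: a_k = -3, -6, 6, -12, 30, -84, 252, -792, 2574, …
f·g: L₀ = L_f ⊗_s L_g, ord ≤ 1·1.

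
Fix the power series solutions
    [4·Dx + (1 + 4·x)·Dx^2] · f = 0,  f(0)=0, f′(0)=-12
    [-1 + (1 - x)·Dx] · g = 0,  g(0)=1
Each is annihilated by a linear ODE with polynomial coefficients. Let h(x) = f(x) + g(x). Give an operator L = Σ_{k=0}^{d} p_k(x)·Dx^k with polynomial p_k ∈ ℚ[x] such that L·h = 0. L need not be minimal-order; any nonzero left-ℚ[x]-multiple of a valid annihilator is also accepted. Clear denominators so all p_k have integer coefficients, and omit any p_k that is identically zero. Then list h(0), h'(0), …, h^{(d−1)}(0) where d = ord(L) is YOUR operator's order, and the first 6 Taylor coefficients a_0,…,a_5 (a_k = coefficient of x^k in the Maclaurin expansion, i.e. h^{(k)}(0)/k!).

f: a_k = 0, -12, 24, -64, 192, -3072/5, …
g: a_k = 1, 1, 1, 1, 1, 1, …
Weyl lclm of L_f,L_g ⇒ L₀ (ord ≤ 3).
L = (-44 - 16·x)·Dx + (13 - 56·x - 32·x^2)·Dx^2 + (3 + 11·x - 6·x^2 - 8·x^3)·Dx^3  (order 3).
h: a_k = 1, -11, 25, -63, 193, -3067/5, …
ICs: h(0) = 1, h′(0) = -11, h′′(0) = 50.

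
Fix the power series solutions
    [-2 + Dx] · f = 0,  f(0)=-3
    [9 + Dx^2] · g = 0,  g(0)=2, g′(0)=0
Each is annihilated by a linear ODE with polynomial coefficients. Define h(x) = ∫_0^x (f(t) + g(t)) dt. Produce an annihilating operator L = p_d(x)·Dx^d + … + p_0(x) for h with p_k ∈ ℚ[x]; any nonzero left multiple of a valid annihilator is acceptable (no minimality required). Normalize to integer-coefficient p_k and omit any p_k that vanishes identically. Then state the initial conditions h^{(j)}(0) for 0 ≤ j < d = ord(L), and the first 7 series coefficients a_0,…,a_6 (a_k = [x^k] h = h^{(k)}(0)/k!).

f: a_k = -3, -6, -6, -4, -2, -4/5, -4/15, …
g: a_k = 2, 0, -9, 0, 27/4, 0, -81/40, …
Weyl lclm of L_f,L_g ⇒ L₀ (ord ≤ 3).
Integrate: L := L₀·Dx.
L = -18·Dx + 9·Dx^2 - 2·Dx^3 + Dx^4  (order 4).
h: a_k = 0, -1, -3, -5, -1, 19/20, -2/15, …
ICs: h(0) = 0, h′(0) = -1, h′′(0) = -6, h′′′(0) = -30.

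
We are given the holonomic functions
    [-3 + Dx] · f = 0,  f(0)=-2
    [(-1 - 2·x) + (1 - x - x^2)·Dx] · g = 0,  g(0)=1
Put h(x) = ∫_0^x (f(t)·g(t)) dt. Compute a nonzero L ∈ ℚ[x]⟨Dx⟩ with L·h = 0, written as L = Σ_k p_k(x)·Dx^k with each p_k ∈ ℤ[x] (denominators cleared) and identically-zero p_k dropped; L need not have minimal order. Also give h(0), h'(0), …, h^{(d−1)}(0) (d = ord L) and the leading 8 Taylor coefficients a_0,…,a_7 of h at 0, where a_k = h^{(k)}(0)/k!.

f: a_k = -2, -6, -9, -9, -27/4, -81/20, -81/40, -243/280, …
g: a_k = 1, 1, 2, 3, 5, 8, 13, 21, …
f·g: L₀ = L_f ⊗_s L_g, ord ≤ 1·1.
Integrate: L := L₀·Dx.
L = (4 - x - 3·x^2)·Dx + (-1 + x + x^2)·Dx^2  (order 2).
h: a_k = 0, -2, -4, -19/3, -9, -247/20, -509/30, -6623/280, …
ICs: h(0) = 0, h′(0) = -2.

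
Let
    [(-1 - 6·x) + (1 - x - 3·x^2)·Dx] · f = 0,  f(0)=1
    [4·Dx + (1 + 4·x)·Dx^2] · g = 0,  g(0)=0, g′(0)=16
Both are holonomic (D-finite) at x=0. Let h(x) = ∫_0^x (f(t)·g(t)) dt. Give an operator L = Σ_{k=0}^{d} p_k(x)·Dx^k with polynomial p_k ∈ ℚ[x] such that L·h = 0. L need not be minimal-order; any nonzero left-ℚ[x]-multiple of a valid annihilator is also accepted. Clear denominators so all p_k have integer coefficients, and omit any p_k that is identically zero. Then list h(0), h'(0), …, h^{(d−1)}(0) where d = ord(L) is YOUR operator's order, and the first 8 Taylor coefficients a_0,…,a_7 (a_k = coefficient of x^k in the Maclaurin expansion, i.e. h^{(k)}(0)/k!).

L = (10 + 48·x)·Dx + (-2 + 24·x + 60·x^2)·Dx^2 + (-1 - 3·x + 7·x^2 + 12·x^3)·Dx^3  (order 3).
h: a_k = 0, 0, 8, -16/3, 88/3, -112/3, 7384/45, -34592/105, …
ICs: h(0) = 0, h′(0) = 0, h′′(0) = 16.

f: a_k = 1, 1, 4, 7, 19, 40, 97, 217, …
g: a_k = 0, 16, -32, 256/3, -256, 4096/5, -8192/3, 65536/7, …
Product ⇒ symmetric product L₀, ord ≤ 2.
∫: right-multiply L₀ by Dx.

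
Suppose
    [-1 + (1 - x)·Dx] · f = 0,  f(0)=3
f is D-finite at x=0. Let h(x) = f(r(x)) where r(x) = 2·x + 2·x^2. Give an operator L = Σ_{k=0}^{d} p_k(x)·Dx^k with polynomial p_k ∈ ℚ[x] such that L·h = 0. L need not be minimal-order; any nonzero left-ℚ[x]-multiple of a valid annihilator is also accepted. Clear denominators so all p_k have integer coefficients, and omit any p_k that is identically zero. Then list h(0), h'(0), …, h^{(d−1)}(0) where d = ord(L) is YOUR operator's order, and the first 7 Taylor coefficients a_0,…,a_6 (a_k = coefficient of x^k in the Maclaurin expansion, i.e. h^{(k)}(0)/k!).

f: a_k = 3, 3, 3, 3, 3, 3, 3, …
Change of var in L_f (x↦r) gives L₀.
L = (2 + 4·x) + (-1 + 2·x + 2·x^2)·Dx  (order 1).
h: a_k = 3, 6, 18, 48, 132, 360, 984, …
ICs: h(0) = 3.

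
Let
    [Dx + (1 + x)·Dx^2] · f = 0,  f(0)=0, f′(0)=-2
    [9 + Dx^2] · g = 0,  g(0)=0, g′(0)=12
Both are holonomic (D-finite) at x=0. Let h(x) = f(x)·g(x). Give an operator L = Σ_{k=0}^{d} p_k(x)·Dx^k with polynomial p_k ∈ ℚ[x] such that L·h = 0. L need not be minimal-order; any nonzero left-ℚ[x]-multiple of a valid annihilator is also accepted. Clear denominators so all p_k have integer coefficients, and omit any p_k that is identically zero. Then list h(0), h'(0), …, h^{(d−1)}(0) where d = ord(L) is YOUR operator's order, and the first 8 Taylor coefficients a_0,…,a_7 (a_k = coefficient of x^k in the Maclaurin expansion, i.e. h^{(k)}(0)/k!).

f: a_k = 0, -2, 1, -2/3, 1/2, -2/5, 1/3, -2/7, …
g: a_k = 0, 12, 0, -18, 0, 81/10, 0, -243/140, …
Product ⇒ symmetric product L₀, ord ≤ 4.
L = (2493 + 10854·x + 17091·x^2 + 11664·x^3 + 2916·x^4) + (612 + 1908·x + 1944·x^2 + 648·x^3)·Dx + (592 + 2484·x + 3834·x^2 + 2592·x^3 + 648·x^4)·Dx^2 + (68 + 212·x + 216·x^2 + 72·x^3)·Dx^3 + (35 + 142·x + 215·x^2 + 144·x^3 + 36·x^4)·Dx^4  (order 4).
h: a_k = 0, 0, -24, 12, 28, -12, -9, 31/10, …
ICs: h(0) = 0, h′(0) = 0, h′′(0) = -48, h′′′(0) = 72.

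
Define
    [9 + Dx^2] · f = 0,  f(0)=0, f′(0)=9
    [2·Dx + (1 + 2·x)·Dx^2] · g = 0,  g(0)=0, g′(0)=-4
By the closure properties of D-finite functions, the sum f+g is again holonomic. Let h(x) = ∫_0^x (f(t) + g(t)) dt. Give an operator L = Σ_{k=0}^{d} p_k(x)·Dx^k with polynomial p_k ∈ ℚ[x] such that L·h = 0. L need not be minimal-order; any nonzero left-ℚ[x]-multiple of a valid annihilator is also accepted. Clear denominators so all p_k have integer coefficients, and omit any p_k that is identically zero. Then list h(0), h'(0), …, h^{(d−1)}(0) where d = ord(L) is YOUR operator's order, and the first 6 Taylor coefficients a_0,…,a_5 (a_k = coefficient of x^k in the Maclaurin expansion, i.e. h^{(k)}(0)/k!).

f: a_k = 0, 9, 0, -27/2, 0, 243/40, …
g: a_k = 0, -4, 4, -16/3, 8, -64/5, …
f+g: L₀ = lclm(L_f,L_g), ord ≤ 2+2.
h=∫₀ˣh₀: take L = L₀·Dx.
L = (594 + 648·x + 648·x^2)·Dx^2 + (153 + 630·x + 972·x^2 + 648·x^3)·Dx^3 + (66 + 72·x + 72·x^2)·Dx^4 + (17 + 70·x + 108·x^2 + 72·x^3)·Dx^5  (order 5).
h: a_k = 0, 0, 5/2, 4/3, -113/24, 8/5, …
ICs: h(0) = 0, h′(0) = 0, h′′(0) = 5, h′′′(0) = 8, h′′′′(0) = -113.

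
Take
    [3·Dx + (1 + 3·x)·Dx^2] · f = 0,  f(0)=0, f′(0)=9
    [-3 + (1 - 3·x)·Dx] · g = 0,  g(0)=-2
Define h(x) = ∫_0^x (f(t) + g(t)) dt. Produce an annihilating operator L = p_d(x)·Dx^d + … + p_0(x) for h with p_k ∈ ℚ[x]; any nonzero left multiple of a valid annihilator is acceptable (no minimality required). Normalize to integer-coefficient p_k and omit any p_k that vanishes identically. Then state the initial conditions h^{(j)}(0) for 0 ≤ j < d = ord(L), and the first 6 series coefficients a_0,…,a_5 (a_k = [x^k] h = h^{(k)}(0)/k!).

L = (-30 - 18·x)·Dx^2 + (-4 - 48·x - 36·x^2)·Dx^3 + (1 + x - 9·x^2 - 9·x^3)·Dx^4  (order 4).
h: a_k = 0, -2, 3/2, -21/2, -27/4, -891/20, …
ICs: h(0) = 0, h′(0) = -2, h′′(0) = 3, h′′′(0) = -63.

f: a_k = 0, 9, -27/2, 27, -243/4, 729/5, …
g: a_k = -2, -6, -18, -54, -162, -486, …
h₀=f+g: left-lcm gives L₀, ord ≤ 3.
∫: right-multiply L₀ by Dx.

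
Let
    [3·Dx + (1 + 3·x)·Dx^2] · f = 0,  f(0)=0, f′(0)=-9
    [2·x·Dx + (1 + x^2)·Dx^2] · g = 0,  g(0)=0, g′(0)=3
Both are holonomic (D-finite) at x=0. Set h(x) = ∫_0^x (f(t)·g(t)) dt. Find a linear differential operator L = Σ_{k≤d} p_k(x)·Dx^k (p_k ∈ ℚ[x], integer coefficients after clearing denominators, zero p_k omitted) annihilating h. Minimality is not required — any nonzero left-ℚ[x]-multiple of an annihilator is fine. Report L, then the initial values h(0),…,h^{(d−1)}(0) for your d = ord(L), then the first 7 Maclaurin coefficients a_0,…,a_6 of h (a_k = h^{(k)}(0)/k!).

L = (264 + 1260·x + 1008·x^2 + 3420·x^3 + 3240·x^4 + 4212·x^5 + 324·x^7)·Dx^2 + (178 + 660·x + 3828·x^2 + 7308·x^3 + 12960·x^4 + 10044·x^5 + 11340·x^6 + 324·x^7 + 1134·x^8)·Dx^3 + (132 + 608·x + 1728·x^2 + 4568·x^3 + 6456·x^4 + 8856·x^5 + 5184·x^6 + 5544·x^7 + 324·x^8 + 648·x^9)·Dx^4 + (13 + 102·x + 341·x^2 + 744·x^3 + 1138·x^4 + 1236·x^5 + 1386·x^6 + 648·x^7 + 657·x^8 + 54·x^9 + 81·x^10)·Dx^5  (order 5).
h: a_k = 0, 0, 0, -9, 81/8, -72/5, 225/8, …
ICs: h(0) = 0, h′(0) = 0, h′′(0) = 0, h′′′(0) = -54, h′′′′(0) = 243.

f: a_k = 0, -9, 27/2, -27, 243/4, -729/5, 729/2, …
g: a_k = 0, 3, 0, -1, 0, 3/5, 0, …
Product ⇒ symmetric product L₀, ord ≤ 4.
Integrate: L := L₀·Dx.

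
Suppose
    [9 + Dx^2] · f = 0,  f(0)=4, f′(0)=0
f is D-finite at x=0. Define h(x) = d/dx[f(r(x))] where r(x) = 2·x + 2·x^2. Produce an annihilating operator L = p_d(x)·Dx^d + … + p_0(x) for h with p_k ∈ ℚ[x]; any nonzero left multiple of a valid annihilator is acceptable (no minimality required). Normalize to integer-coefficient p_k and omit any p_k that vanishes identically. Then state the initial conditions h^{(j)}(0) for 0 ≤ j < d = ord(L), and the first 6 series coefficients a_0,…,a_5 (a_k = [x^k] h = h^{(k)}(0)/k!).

f: a_k = 4, 0, -18, 0, 27/2, 0, …
Change of var in L_f (x↦r) gives L₀.
Derive L from L₀ (diff closure).
L = (48 + 288·x + 864·x^2 + 1152·x^3 + 576·x^4) + (-6 - 12·x)·Dx + (1 + 4·x + 4·x^2)·Dx^2  (order 2).
h: a_k = 0, -144, -432, 576, 4320, 31104/5, …
ICs: h(0) = 0, h′(0) = -144.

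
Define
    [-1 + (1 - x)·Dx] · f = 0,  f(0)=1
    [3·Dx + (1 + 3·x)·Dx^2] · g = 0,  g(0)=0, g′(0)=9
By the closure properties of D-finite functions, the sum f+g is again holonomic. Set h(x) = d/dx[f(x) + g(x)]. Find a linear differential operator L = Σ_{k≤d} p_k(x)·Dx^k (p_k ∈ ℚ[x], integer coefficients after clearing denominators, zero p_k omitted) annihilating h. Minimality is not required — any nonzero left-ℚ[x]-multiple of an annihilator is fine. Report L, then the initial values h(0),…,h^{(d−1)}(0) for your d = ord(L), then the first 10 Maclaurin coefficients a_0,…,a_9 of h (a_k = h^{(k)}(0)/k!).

L = (54 + 18·x) + (-12 + 72·x + 36·x^2)·Dx + (-5 - 13·x + 9·x^2 + 9·x^3)·Dx^2  (order 2).
h: a_k = 10, -25, 84, -239, 734, -2181, 6568, -19675, 59058, -177137, …
ICs: h(0) = 10, h′(0) = -25.

f: a_k = 1, 1, 1, 1, 1, 1, 1, 1, 1, 1, …
g: a_k = 0, 9, -27/2, 27, -243/4, 729/5, -729/2, 6561/7, -19683/8, 6561, …
Weyl lclm of L_f,L_g ⇒ L₀ (ord ≤ 3).
Differentiate: ansatz ord ≤ ord L₀ ⇒ L.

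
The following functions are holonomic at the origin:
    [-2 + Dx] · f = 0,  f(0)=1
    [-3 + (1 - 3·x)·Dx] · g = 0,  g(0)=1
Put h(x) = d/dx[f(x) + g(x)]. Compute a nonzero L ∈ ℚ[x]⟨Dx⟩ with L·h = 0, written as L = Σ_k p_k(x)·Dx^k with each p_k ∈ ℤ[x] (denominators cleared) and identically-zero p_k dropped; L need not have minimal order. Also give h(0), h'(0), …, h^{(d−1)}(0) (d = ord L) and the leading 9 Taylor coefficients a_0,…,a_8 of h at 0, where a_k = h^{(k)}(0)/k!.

L = (42 + 36·x) + (-25 - 12·x + 18·x^2)·Dx + (2 - 3·x - 9·x^2)·Dx^2  (order 2).
h: a_k = 5, 22, 85, 980/3, 3649/3, 65618/15, 688913/45, 16533736/315, 55801309/315, …
ICs: h(0) = 5, h′(0) = 22.

f: a_k = 1, 2, 2, 4/3, 2/3, 4/15, 4/45, 8/315, 2/315, …
g: a_k = 1, 3, 9, 27, 81, 243, 729, 2187, 6561, …
f+g: L₀ = lclm(L_f,L_g), ord ≤ 1+1.
h₀' ⇒ L via d/dx closure of L₀.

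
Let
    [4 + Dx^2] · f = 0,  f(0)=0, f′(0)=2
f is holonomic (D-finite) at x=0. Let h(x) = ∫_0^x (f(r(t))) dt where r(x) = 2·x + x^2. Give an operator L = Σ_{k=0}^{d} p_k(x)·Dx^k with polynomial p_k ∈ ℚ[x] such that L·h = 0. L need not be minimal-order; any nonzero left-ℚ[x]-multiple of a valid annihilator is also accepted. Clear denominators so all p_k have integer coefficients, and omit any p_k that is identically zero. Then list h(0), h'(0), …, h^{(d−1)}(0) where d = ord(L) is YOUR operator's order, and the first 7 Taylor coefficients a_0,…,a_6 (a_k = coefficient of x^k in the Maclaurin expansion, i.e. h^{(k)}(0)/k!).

f: a_k = 0, 2, 0, -4/3, 0, 4/15, 0, …
Substitute x→r, Dx→(1/r')Dx; clear ⇒ L₀.
∫: right-multiply L₀ by Dx.
L = (16 + 48·x + 48·x^2 + 16·x^3)·Dx - Dx^2 + (1 + x)·Dx^3  (order 3).
h: a_k = 0, 0, 2, 2/3, -8/3, -16/5, 4/45, …
ICs: h(0) = 0, h′(0) = 0, h′′(0) = 4.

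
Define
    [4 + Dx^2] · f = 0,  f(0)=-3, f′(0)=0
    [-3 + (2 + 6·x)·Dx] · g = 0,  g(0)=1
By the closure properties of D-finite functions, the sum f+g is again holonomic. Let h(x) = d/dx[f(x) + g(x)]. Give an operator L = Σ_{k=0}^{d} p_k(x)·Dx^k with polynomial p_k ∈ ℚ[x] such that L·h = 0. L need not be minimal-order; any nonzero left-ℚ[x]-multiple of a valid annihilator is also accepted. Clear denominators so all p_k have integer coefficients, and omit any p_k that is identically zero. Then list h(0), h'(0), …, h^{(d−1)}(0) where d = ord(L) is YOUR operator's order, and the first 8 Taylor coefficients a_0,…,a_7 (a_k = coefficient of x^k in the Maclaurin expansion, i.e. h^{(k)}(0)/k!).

L = (-1812 - 1152·x - 1728·x^2) + (-344 - 1800·x - 3456·x^2 - 3456·x^3)·Dx + (-453 - 288·x - 432·x^2)·Dx^2 + (-86 - 450·x - 864·x^2 - 864·x^3)·Dx^3  (order 3).
h: a_k = 3/2, 39/4, 81/16, -661/32, 8505/256, -225539/2560, 505197/2048, -295605781/430080, …
ICs: h(0) = 3/2, h′(0) = 39/4, h′′(0) = 81/8.

f: a_k = -3, 0, 6, 0, -2, 0, 4/15, 0, …
g: a_k = 1, 3/2, -9/8, 27/16, -405/128, 1701/256, -15309/1024, 72171/2048, …
f+g: L₀ = lclm(L_f,L_g), ord ≤ 2+1.
Derive L from L₀ (diff closure).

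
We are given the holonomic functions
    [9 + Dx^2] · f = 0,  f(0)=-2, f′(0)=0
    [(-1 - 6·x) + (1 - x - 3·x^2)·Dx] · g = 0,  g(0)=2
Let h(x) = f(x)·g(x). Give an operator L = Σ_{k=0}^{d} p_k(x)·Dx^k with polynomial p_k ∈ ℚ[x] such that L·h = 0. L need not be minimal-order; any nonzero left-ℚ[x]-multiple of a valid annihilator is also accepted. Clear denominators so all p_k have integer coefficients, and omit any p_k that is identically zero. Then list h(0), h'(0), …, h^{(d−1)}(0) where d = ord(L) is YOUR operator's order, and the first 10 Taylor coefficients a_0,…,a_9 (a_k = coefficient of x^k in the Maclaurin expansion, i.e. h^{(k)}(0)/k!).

f: a_k = -2, 0, 9, 0, -27/4, 0, 81/40, 0, -729/2240, 0, …
g: a_k = 2, 2, 8, 14, 38, 80, 194, 434, 1016, 2318, …
Sym-product of L_f,L_g gives L₀ (≤ ord 2).
L = (-3 + 9·x + 27·x^2) + (2 + 12·x)·Dx + (-1 + x + 3·x^2)·Dx^2  (order 2).
h: a_k = -4, -4, 2, -10, -35/2, -95/2, -1919/20, -4769/20, -118037/224, -1391377/1120, …
ICs: h(0) = -4, h′(0) = -4.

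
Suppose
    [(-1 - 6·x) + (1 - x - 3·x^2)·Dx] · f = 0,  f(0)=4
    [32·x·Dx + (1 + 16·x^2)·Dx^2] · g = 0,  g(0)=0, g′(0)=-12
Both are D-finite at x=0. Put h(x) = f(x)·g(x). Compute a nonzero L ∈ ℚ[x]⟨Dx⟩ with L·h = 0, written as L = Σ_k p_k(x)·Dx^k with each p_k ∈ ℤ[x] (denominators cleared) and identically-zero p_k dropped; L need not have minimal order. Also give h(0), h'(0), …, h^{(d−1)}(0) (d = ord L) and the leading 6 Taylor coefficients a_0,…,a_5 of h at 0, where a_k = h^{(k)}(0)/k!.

L = (6 + 32·x + 288·x^2) + (2 - 20·x + 64·x^2 + 288·x^3)·Dx + (-1 + x - 13·x^2 + 16·x^3 + 48·x^4)·Dx^2  (order 2).
h: a_k = 0, -48, -48, 64, -80, -11728/5, …
ICs: h(0) = 0, h′(0) = -48.

f: a_k = 4, 4, 16, 28, 76, 160, …
g: a_k = 0, -12, 0, 64, 0, -3072/5, …
Product ⇒ symmetric product L₀, ord ≤ 2.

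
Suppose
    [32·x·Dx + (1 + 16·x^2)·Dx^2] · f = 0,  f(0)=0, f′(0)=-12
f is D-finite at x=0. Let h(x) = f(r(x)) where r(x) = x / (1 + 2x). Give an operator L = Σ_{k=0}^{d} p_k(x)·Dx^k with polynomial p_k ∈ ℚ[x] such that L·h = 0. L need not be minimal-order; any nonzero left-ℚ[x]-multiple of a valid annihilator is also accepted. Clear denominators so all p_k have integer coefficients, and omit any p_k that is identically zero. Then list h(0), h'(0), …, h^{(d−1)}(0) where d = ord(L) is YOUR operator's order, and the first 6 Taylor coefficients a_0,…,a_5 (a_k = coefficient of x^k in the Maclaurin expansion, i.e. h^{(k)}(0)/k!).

L = (4 + 40·x)·Dx + (1 + 4·x + 20·x^2)·Dx^2  (order 2).
h: a_k = 0, -12, 24, 16, -288, 3648/5, …
ICs: h(0) = 0, h′(0) = -12.

f: a_k = 0, -12, 0, 64, 0, -3072/5, …
h₀=f(r): pull back L_f along r ⇒ L₀.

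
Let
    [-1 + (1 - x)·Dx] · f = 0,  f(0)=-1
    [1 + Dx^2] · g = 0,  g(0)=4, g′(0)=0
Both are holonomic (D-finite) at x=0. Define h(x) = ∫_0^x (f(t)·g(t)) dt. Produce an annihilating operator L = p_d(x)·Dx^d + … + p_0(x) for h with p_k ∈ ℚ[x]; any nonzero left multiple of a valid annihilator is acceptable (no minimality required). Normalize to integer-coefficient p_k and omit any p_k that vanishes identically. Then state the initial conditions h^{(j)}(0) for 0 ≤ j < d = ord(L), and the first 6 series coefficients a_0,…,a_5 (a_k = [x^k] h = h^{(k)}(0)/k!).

L = (-1 + x)·Dx + 2·Dx^2 + (-1 + x)·Dx^3  (order 3).
h: a_k = 0, -4, -2, -2/3, -1/2, -13/30, …
ICs: h(0) = 0, h′(0) = -4, h′′(0) = -4.

f: a_k = -1, -1, -1, -1, -1, -1, …
g: a_k = 4, 0, -2, 0, 1/6, 0, …
h₀=f·g: eliminate ⇒ L₀, order ≤ 1·2.
Integrate: L := L₀·Dx.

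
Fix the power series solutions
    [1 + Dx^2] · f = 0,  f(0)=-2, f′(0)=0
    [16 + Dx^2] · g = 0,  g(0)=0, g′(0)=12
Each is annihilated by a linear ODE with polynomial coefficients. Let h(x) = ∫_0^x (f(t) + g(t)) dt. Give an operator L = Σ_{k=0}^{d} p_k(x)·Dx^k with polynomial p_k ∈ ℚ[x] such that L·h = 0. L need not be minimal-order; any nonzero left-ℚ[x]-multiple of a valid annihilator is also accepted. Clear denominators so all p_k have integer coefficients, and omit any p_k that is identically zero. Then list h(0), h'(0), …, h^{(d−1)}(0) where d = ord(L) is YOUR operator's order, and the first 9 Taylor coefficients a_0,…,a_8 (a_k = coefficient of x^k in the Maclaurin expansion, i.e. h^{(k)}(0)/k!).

f: a_k = -2, 0, 1, 0, -1/12, 0, 1/360, 0, -1/20160, …
g: a_k = 0, 12, 0, -32, 0, 128/5, 0, -1024/105, 0, …
h₀=f+g: left-lcm gives L₀, ord ≤ 4.
h=∫₀ˣh₀: take L = L₀·Dx.
L = 16·Dx + 17·Dx^3 + Dx^5  (order 5).
h: a_k = 0, -2, 6, 1/3, -8, -1/60, 64/15, 1/2520, -128/105, …
ICs: h(0) = 0, h′(0) = -2, h′′(0) = 12, h′′′(0) = 2, h′′′′(0) = -192.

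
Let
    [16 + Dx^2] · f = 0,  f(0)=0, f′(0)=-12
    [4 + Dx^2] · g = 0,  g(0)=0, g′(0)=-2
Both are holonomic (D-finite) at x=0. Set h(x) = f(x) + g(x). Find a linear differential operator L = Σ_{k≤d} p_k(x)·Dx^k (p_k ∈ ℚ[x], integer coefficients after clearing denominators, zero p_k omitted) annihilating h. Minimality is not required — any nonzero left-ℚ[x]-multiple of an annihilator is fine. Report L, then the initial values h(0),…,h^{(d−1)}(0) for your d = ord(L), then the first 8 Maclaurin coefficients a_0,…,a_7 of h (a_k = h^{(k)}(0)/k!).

f: a_k = 0, -12, 0, 32, 0, -128/5, 0, 1024/105, …
g: a_k = 0, -2, 0, 4/3, 0, -4/15, 0, 8/315, …
Weyl lclm of L_f,L_g ⇒ L₀ (ord ≤ 4).
L = 64 + 20·Dx^2 + Dx^4  (order 4).
h: a_k = 0, -14, 0, 100/3, 0, -388/15, 0, 88/9, …
ICs: h(0) = 0, h′(0) = -14, h′′(0) = 0, h′′′(0) = 200.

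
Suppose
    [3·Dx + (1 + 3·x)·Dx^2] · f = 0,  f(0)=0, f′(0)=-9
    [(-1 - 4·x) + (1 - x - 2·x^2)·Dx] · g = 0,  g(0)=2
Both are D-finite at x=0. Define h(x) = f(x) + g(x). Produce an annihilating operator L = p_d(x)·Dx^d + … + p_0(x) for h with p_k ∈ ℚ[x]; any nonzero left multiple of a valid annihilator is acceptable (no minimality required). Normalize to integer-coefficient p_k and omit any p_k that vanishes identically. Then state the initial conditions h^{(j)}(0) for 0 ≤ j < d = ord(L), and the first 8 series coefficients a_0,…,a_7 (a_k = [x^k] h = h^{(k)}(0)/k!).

L = (-66 - 270·x - 576·x^2 - 336·x^3 - 288·x^4)·Dx + (-4 - 96·x - 492·x^2 - 832·x^3 - 696·x^4 - 480·x^5)·Dx^2 + (3 + 19·x + 25·x^2 - 39·x^3 - 116·x^4 - 164·x^5 - 96·x^6)·Dx^3  (order 3).
h: a_k = 2, -7, 39/2, -17, 331/4, -519/5, 901/2, -5371/7, …
ICs: h(0) = 2, h′(0) = -7, h′′(0) = 39.

f: a_k = 0, -9, 27/2, -27, 243/4, -729/5, 729/2, -6561/7, …
g: a_k = 2, 2, 6, 10, 22, 42, 86, 170, …
h₀=f+g: left-lcm gives L₀, ord ≤ 3.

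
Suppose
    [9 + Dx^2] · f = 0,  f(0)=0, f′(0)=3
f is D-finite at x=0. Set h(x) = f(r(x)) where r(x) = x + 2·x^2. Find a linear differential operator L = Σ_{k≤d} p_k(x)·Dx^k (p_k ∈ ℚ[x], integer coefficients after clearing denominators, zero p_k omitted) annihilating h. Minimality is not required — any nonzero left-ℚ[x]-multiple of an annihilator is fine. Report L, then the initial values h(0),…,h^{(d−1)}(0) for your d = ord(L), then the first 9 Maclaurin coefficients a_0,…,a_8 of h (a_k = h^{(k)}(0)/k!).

f: a_k = 0, 3, 0, -9/2, 0, 81/40, 0, -243/560, 0, …
f∘r: x↦r, Dx↦Dx/r' in L_f ⇒ L₀.
L = (9 + 108·x + 432·x^2 + 576·x^3) - 4·Dx + (1 + 4·x)·Dx^2  (order 2).
h: a_k = 0, 3, 6, -9/2, -27, -2079/40, -63/4, 45117/560, 6237/40, …
ICs: h(0) = 0, h′(0) = 3.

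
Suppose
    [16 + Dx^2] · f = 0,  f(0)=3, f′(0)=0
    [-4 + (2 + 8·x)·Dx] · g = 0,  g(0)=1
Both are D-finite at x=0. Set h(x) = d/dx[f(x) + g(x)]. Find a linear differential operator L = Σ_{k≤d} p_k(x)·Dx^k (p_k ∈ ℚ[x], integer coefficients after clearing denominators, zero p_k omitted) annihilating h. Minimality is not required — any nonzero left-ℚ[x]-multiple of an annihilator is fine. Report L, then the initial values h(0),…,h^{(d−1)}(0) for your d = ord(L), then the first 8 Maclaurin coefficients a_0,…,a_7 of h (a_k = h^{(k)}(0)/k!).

f: a_k = 3, 0, -24, 0, 32, 0, -256/15, 0, …
g: a_k = 1, 2, -2, 4, -10, 28, -84, 264, …
Weyl lclm of L_f,L_g ⇒ L₀ (ord ≤ 3).
Derive L from L₀ (diff closure).
L = (-608 - 1024·x - 2048·x^2) + (-112 - 960·x - 3072·x^2 - 4096·x^3)·Dx + (-38 - 64·x - 128·x^2)·Dx^2 + (-7 - 60·x - 192·x^2 - 256·x^3)·Dx^3  (order 3).
h: a_k = 2, -52, 12, 88, 140, -3032/5, 1848, -716624/105, …
ICs: h(0) = 2, h′(0) = -52, h′′(0) = 24.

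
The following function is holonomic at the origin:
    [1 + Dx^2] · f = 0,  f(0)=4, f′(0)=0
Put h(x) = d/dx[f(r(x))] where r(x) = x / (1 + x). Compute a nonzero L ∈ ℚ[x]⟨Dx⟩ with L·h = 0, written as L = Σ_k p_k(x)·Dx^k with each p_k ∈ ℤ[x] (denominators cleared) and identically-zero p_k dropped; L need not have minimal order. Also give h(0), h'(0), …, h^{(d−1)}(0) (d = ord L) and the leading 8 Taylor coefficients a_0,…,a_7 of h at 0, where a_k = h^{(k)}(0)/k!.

L = (7 + 12·x + 6·x^2) + (6 + 18·x + 18·x^2 + 6·x^3)·Dx + (1 + 4·x + 6·x^2 + 4·x^3 + x^4)·Dx^2  (order 2).
h: a_k = 0, -4, 12, -70/3, 110/3, -1501/30, 609/10, -16699/252, …
ICs: h(0) = 0, h′(0) = -4.

f: a_k = 4, 0, -2, 0, 1/6, 0, -1/180, 0, …
Substitute x→r, Dx→(1/r')Dx; clear ⇒ L₀.
Derive L from L₀ (diff closure).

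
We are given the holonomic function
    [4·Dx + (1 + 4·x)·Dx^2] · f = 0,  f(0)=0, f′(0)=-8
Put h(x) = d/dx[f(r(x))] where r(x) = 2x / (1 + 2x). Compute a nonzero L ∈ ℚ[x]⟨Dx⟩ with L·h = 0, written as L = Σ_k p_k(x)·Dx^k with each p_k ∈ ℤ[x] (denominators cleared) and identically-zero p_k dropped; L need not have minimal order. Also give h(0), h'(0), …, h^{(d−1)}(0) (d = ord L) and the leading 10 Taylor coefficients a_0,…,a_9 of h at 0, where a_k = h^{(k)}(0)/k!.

f: a_k = 0, -8, 16, -128/3, 128, -2048/5, 4096/3, -32768/7, 16384, -524288/9, …
f∘r: x↦r, Dx↦Dx/r' in L_f ⇒ L₀.
h₀' ⇒ L via d/dx closure of L₀.
L = (12 + 40·x) + (1 + 12·x + 20·x^2)·Dx  (order 1).
h: a_k = -16, 192, -1984, 19968, -199936, 1999872, -19999744, 199999488, -1999998976, 19999997952, …
ICs: h(0) = -16.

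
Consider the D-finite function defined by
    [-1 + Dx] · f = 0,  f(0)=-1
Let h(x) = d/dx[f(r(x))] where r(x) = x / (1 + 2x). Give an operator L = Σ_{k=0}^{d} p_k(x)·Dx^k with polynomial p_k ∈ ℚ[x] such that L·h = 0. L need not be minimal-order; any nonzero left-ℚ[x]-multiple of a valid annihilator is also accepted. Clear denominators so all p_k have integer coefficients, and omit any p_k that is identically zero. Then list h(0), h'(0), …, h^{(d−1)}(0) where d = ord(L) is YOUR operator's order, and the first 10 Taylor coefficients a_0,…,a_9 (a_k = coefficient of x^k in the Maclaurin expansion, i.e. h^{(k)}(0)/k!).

f: a_k = -1, -1, -1/2, -1/6, -1/24, -1/120, -1/720, -1/5040, -1/40320, -1/362880, …
L₀ from L_f via x↦r, Dx↦r'^{-1}Dx.
h=h₀': d/dx-closure on L₀ ⇒ L.
L = (-3 - 8·x) + (-1 - 4·x - 4·x^2)·Dx  (order 1).
h: a_k = -1, 3, -13/2, 71/6, -147/8, 2699/120, -9157/720, -68731/1680, 8443151/40320, -236126701/362880, …
ICs: h(0) = -1.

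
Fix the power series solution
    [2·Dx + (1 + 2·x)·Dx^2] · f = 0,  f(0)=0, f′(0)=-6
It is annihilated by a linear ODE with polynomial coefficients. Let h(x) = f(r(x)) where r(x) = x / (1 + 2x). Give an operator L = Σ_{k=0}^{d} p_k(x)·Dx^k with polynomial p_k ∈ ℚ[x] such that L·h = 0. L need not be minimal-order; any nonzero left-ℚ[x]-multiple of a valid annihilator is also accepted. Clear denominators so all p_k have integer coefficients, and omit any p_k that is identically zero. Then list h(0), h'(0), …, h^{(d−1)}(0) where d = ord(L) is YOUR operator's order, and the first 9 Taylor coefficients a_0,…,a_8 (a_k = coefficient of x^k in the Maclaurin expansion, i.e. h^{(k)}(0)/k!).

f: a_k = 0, -6, 6, -8, 12, -96/5, 32, -384/7, 96, …
h₀=f(r): pull back L_f along r ⇒ L₀.
L = (6 + 16·x)·Dx + (1 + 6·x + 8·x^2)·Dx^2  (order 2).
h: a_k = 0, -6, 18, -56, 180, -2976/5, 2016, -48768/7, 24480, …
ICs: h(0) = 0, h′(0) = -6.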